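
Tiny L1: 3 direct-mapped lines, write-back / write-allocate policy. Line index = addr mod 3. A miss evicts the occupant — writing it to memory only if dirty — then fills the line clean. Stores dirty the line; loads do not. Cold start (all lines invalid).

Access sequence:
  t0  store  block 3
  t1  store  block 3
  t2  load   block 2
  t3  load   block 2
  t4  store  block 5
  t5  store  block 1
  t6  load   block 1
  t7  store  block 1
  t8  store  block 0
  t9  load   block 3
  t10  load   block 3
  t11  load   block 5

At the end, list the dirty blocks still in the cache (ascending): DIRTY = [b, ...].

0: W B3 → L0 miss [D]
1: W B3 → L0 hit [D]
2: R B2 → L2 miss [-]
3: R B2 → L2 hit [-]
4: W B5 → L2 miss [D]
5: W B1 → L1 miss [D]
6: R B1 → L1 hit [D]
7: W B1 → L1 hit [D]
8: W B0 → L0 miss wb→B3 [D]
9: R B3 → L0 miss wb→B0 [-]
10: R B3 → L0 hit [-]
11: R B5 → L2 hit [D]

DIRTY = [1, 5]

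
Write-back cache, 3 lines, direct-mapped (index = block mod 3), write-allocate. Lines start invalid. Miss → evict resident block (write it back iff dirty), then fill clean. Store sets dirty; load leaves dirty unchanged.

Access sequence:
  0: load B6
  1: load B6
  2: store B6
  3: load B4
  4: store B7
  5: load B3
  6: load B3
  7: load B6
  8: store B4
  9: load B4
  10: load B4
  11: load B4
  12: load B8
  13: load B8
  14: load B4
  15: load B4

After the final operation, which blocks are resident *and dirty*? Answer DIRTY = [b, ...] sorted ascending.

0: R B6 -> L0 miss  d=-]
1: R B6 -> L0 hit  d=-]
2: W B6 -> L0 hit  d=D]
3: R B4 -> L1 miss  d=-]
4: W B7 -> L1 miss  d=D]
5: R B3 -> L0 miss wb->B6  d=-]
6: R B3 -> L0 hit  d=-]
7: R B6 -> L0 miss  d=-]
8: W B4 -> L1 miss wb->B7  d=D]
9: R B4 -> L1 hit  d=D]
10: R B4 -> L1 hit  d=D]
11: R B4 -> L1 hit  d=D]
12: R B8 -> L2 miss  d=-]
13: R B8 -> L2 hit  d=-]
14: R B4 -> L1 hit  d=D]
15: R B4 -> L1 hit  d=D]

DIRTY = [4]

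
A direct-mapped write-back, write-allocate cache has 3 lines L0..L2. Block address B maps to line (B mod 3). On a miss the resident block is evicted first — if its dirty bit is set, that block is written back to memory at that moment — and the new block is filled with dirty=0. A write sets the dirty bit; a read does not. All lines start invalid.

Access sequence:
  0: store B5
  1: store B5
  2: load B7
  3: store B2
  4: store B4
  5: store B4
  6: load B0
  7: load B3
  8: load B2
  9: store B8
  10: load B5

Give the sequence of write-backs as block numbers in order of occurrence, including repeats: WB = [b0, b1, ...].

0: W B5 -> L2 miss  d=D]
1: W B5 -> L2 hit  d=D]
2: R B7 -> L1 miss  d=-]
3: W B2 -> L2 miss wb->B5  d=D]
4: W B4 -> L1 miss  d=D]
5: W B4 -> L1 hit  d=D]
6: R B0 -> L0 miss  d=-]
7: R B3 -> L0 miss  d=-]
8: R B2 -> L2 hit  d=D]
9: W B8 -> L2 miss wb->B2  d=D]
10: R B5 -> L2 miss wb->B8  d=-]

WB = [5, 2, 8]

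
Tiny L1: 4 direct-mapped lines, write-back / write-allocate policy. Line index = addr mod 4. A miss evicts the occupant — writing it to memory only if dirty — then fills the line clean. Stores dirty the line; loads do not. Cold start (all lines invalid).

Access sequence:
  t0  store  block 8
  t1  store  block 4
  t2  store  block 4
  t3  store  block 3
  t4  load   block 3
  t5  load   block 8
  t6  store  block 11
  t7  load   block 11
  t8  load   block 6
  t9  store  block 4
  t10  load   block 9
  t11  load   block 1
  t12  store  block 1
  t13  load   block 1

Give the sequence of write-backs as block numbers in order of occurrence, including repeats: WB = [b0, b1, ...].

0: W B8 → L0 miss [D]
1: W B4 → L0 miss wb→B8 [D]
2: W B4 → L0 hit [D]
3: W B3 → L3 miss [D]
4: R B3 → L3 hit [D]
5: R B8 → L0 miss wb→B4 [-]
6: W B11 → L3 miss wb→B3 [D]
7: R B11 → L3 hit [D]
8: R B6 → L2 miss [-]
9: W B4 → L0 miss [D]
10: R B9 → L1 miss [-]
11: R B1 → L1 miss [-]
12: W B1 → L1 hit [D]
13: R B1 → L1 hit [D]

WB = [8, 4, 3]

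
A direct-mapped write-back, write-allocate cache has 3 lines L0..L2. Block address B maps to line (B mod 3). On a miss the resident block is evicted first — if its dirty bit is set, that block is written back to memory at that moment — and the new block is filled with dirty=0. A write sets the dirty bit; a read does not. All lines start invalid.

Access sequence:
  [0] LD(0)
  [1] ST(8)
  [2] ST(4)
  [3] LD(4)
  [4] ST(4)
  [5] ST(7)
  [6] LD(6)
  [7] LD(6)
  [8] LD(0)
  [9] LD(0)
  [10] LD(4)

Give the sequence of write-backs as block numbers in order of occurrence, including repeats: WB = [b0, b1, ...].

WB = [4, 7]

0: R B0 → L0 miss [-]
1: W B8 → L2 miss [D]
2: W B4 → L1 miss [D]
3: R B4 → L1 hit [D]
4: W B4 → L1 hit [D]
5: W B7 → L1 miss wb→B4 [D]
6: R B6 → L0 miss [-]
7: R B6 → L0 hit [-]
8: R B0 → L0 miss [-]
9: R B0 → L0 hit [-]
10: R B4 → L1 miss wb→B7 [-]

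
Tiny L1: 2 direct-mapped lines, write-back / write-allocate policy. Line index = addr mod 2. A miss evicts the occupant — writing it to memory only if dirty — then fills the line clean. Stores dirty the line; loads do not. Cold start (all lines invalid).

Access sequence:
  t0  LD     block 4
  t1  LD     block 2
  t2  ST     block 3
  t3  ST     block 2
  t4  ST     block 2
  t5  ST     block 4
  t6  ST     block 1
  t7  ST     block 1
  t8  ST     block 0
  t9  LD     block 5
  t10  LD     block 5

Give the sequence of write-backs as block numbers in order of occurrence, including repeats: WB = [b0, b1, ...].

0: R B4 -> L0 miss  d=-]
1: R B2 -> L0 miss  d=-]
2: W B3 -> L1 miss  d=D]
3: W B2 -> L0 hit  d=D]
4: W B2 -> L0 hit  d=D]
5: W B4 -> L0 miss wb->B2  d=D]
6: W B1 -> L1 miss wb->B3  d=D]
7: W B1 -> L1 hit  d=D]
8: W B0 -> L0 miss wb->B4  d=D]
9: R B5 -> L1 miss wb->B1  d=-]
10: R B5 -> L1 hit  d=-]

WB = [2, 3, 4, 1]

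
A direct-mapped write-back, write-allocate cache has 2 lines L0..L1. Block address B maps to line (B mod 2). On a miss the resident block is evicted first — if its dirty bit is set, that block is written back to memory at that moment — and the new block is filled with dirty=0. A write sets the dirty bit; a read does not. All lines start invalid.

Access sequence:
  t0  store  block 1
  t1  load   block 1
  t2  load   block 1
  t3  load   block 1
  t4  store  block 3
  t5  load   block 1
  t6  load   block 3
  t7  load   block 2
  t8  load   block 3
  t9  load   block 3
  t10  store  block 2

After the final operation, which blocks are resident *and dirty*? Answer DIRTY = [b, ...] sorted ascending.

DIRTY = [2]

  0 | W B1 → L1 miss [D]
  1 | R B1 → L1 hit [D]
  2 | R B1 → L1 hit [D]
  3 | R B1 → L1 hit [D]
  4 | W B3 → L1 miss wb→B1 [D]
  5 | R B1 → L1 miss wb→B3 [-]
  6 | R B3 → L1 miss [-]
  7 | R B2 → L0 miss [-]
  8 | R B3 → L1 hit [-]
  9 | R B3 → L1 hit [-]
  10 | W B2 → L0 hit [D]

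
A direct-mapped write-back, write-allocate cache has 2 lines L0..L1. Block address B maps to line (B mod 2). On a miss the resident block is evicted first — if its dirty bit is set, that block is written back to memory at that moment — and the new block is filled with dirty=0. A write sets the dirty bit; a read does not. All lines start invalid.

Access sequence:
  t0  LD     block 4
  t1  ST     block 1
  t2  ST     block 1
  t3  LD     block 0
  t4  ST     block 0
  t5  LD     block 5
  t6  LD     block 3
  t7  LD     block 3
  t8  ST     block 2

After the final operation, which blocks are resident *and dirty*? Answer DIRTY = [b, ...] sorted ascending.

DIRTY = [2]

  0 | R B4 → L0 miss [-]
  1 | W B1 → L1 miss [D]
  2 | W B1 → L1 hit [D]
  3 | R B0 → L0 miss [-]
  4 | W B0 → L0 hit [D]
  5 | R B5 → L1 miss wb→B1 [-]
  6 | R B3 → L1 miss [-]
  7 | R B3 → L1 hit [-]
  8 | W B2 → L0 miss wb→B0 [D]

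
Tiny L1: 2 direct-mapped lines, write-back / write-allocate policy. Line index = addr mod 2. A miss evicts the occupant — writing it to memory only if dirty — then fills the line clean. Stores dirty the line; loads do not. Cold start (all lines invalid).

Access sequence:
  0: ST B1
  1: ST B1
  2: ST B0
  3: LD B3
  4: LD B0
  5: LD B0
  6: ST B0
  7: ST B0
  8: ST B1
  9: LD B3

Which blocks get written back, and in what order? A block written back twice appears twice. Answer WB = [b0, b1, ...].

WB = [1, 1]

0: W B1 → L1 miss [D]
1: W B1 → L1 hit [D]
2: W B0 → L0 miss [D]
3: R B3 → L1 miss wb→B1 [-]
4: R B0 → L0 hit [D]
5: R B0 → L0 hit [D]
6: W B0 → L0 hit [D]
7: W B0 → L0 hit [D]
8: W B1 → L1 miss [D]
9: R B3 → L1 miss wb→B1 [-]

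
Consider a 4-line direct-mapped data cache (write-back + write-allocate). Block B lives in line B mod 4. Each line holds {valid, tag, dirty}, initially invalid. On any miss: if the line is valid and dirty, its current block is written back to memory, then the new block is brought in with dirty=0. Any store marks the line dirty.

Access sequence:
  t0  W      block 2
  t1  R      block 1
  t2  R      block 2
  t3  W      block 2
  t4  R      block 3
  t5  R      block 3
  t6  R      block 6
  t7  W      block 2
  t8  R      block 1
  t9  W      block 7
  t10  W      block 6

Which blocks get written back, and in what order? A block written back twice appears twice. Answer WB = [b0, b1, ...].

0: W B2 → L2 miss [D]
1: R B1 → L1 miss [-]
2: R B2 → L2 hit [D]
3: W B2 → L2 hit [D]
4: R B3 → L3 miss [-]
5: R B3 → L3 hit [-]
6: R B6 → L2 miss wb→B2 [-]
7: W B2 → L2 miss [D]
8: R B1 → L1 hit [-]
9: W B7 → L3 miss [D]
10: W B6 → L2 miss wb→B2 [D]

WB = [2, 2]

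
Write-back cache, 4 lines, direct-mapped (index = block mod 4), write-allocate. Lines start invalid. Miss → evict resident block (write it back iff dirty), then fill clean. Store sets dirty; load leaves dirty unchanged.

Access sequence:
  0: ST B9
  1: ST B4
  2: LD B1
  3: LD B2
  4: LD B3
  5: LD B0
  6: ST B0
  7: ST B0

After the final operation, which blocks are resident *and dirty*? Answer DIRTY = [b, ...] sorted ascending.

DIRTY = [0]

  0 | W B9 → L1 miss [D]
  1 | W B4 → L0 miss [D]
  2 | R B1 → L1 miss wb→B9 [-]
  3 | R B2 → L2 miss [-]
  4 | R B3 → L3 miss [-]
  5 | R B0 → L0 miss wb→B4 [-]
  6 | W B0 → L0 hit [D]
  7 | W B0 → L0 hit [D]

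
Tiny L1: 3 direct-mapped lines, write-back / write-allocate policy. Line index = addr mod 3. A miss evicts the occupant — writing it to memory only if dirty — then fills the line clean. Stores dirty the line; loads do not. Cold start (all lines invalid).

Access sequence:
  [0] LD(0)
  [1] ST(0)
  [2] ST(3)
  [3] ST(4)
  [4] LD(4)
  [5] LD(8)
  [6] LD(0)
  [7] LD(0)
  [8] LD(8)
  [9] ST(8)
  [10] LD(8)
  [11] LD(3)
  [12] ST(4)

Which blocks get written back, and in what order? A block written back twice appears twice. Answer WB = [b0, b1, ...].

WB = [0, 3]

0: R B0 -> L0 miss  d=-]
1: W B0 -> L0 hit  d=D]
2: W B3 -> L0 miss wb->B0  d=D]
3: W B4 -> L1 miss  d=D]
4: R B4 -> L1 hit  d=D]
5: R B8 -> L2 miss  d=-]
6: R B0 -> L0 miss wb->B3  d=-]
7: R B0 -> L0 hit  d=-]
8: R B8 -> L2 hit  d=-]
9: W B8 -> L2 hit  d=D]
10: R B8 -> L2 hit  d=D]
11: R B3 -> L0 miss  d=-]
12: W B4 -> L1 hit  d=D]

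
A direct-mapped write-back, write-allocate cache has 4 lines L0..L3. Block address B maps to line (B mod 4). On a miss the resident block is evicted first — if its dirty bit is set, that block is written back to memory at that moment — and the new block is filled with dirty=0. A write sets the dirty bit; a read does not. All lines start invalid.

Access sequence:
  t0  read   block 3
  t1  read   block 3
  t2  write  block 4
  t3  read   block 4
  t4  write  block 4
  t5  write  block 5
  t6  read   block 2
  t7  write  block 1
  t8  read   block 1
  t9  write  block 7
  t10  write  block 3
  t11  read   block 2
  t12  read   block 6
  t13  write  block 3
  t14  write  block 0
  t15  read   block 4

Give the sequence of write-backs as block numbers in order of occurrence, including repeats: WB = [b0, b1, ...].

0: R B3 → L3 miss [-]
1: R B3 → L3 hit [-]
2: W B4 → L0 miss [D]
3: R B4 → L0 hit [D]
4: W B4 → L0 hit [D]
5: W B5 → L1 miss [D]
6: R B2 → L2 miss [-]
7: W B1 → L1 miss wb→B5 [D]
8: R B1 → L1 hit [D]
9: W B7 → L3 miss [D]
10: W B3 → L3 miss wb→B7 [D]
11: R B2 → L2 hit [-]
12: R B6 → L2 miss [-]
13: W B3 → L3 hit [D]
14: W B0 → L0 miss wb→B4 [D]
15: R B4 → L0 miss wb→B0 [-]

WB = [5, 7, 4, 0]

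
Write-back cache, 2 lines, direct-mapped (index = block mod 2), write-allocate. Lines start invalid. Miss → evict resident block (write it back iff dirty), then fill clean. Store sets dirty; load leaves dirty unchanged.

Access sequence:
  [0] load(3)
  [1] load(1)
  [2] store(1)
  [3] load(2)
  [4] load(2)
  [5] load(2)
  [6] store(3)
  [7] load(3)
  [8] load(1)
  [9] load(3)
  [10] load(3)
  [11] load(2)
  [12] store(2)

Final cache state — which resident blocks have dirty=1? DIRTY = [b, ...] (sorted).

DIRTY = [2]

0: R B3 -> L1 miss  d=-]
1: R B1 -> L1 miss  d=-]
2: W B1 -> L1 hit  d=D]
3: R B2 -> L0 miss  d=-]
4: R B2 -> L0 hit  d=-]
5: R B2 -> L0 hit  d=-]
6: W B3 -> L1 miss wb->B1  d=D]
7: R B3 -> L1 hit  d=D]
8: R B1 -> L1 miss wb->B3  d=-]
9: R B3 -> L1 miss  d=-]
10: R B3 -> L1 hit  d=-]
11: R B2 -> L0 hit  d=-]
12: W B2 -> L0 hit  d=D]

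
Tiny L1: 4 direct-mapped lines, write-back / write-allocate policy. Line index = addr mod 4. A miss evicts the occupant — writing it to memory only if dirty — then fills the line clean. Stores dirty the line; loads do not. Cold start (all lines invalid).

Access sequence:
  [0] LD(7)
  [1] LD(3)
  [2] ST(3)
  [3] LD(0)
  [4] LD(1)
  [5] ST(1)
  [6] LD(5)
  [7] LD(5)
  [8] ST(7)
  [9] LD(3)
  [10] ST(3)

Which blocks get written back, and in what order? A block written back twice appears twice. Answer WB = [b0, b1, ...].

0: R B7 -> L3 miss  d=-]
1: R B3 -> L3 miss  d=-]
2: W B3 -> L3 hit  d=D]
3: R B0 -> L0 miss  d=-]
4: R B1 -> L1 miss  d=-]
5: W B1 -> L1 hit  d=D]
6: R B5 -> L1 miss wb->B1  d=-]
7: R B5 -> L1 hit  d=-]
8: W B7 -> L3 miss wb->B3  d=D]
9: R B3 -> L3 miss wb->B7  d=-]
10: W B3 -> L3 hit  d=D]

WB = [1, 3, 7]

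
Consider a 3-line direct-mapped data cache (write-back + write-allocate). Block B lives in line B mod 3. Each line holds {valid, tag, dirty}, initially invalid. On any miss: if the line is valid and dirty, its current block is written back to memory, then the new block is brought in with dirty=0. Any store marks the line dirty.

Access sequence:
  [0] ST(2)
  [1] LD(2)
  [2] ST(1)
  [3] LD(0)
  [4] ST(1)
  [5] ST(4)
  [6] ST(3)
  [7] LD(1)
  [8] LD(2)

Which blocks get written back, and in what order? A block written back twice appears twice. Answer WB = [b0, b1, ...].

WB = [1, 4]

0: W B2 -> L2 miss  d=D]
1: R B2 -> L2 hit  d=D]
2: W B1 -> L1 miss  d=D]
3: R B0 -> L0 miss  d=-]
4: W B1 -> L1 hit  d=D]
5: W B4 -> L1 miss wb->B1  d=D]
6: W B3 -> L0 miss  d=D]
7: R B1 -> L1 miss wb->B4  d=-]
8: R B2 -> L2 hit  d=D]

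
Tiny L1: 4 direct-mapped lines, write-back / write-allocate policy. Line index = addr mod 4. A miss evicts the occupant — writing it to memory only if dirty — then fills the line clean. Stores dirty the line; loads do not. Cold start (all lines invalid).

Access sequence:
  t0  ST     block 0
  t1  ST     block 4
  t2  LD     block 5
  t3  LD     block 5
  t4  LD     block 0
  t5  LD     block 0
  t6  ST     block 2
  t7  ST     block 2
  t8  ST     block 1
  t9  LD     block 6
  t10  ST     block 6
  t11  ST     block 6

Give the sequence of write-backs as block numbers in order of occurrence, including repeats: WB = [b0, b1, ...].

WB = [0, 4, 2]

0: W B0 -> L0 miss  d=D]
1: W B4 -> L0 miss wb->B0  d=D]
2: R B5 -> L1 miss  d=-]
3: R B5 -> L1 hit  d=-]
4: R B0 -> L0 miss wb->B4  d=-]
5: R B0 -> L0 hit  d=-]
6: W B2 -> L2 miss  d=D]
7: W B2 -> L2 hit  d=D]
8: W B1 -> L1 miss  d=D]
9: R B6 -> L2 miss wb->B2  d=-]
10: W B6 -> L2 hit  d=D]
11: W B6 -> L2 hit  d=D]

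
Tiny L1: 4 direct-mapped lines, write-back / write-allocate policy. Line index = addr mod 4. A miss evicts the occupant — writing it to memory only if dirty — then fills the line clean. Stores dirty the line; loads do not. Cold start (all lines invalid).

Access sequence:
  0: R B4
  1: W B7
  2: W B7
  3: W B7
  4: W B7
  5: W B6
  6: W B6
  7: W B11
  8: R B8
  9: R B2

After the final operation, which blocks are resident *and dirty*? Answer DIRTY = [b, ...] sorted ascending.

DIRTY = [11]

0: R B4 → L0 miss [-]
1: W B7 → L3 miss [D]
2: W B7 → L3 hit [D]
3: W B7 → L3 hit [D]
4: W B7 → L3 hit [D]
5: W B6 → L2 miss [D]
6: W B6 → L2 hit [D]
7: W B11 → L3 miss wb→B7 [D]
8: R B8 → L0 miss [-]
9: R B2 → L2 miss wb→B6 [-]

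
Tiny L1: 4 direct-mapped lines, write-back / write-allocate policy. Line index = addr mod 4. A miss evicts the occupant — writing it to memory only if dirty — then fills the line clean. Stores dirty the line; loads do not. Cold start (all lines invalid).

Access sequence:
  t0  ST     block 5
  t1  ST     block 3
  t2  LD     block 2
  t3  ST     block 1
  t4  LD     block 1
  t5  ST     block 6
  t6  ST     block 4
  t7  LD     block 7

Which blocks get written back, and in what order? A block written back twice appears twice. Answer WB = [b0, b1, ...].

WB = [5, 3]

  0 | W B5 → L1 miss [D]
  1 | W B3 → L3 miss [D]
  2 | R B2 → L2 miss [-]
  3 | W B1 → L1 miss wb→B5 [D]
  4 | R B1 → L1 hit [D]
  5 | W B6 → L2 miss [D]
  6 | W B4 → L0 miss [D]
  7 | R B7 → L3 miss wb→B3 [-]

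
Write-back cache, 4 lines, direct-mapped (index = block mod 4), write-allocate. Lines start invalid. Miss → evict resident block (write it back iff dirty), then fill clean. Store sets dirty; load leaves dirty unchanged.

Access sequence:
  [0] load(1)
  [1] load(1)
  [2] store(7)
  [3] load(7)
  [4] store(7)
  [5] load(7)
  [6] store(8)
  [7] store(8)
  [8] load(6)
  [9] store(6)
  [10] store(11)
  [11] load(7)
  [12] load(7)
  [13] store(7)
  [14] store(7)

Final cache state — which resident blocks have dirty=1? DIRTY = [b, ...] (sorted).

DIRTY = [6, 7, 8]

  0 | R B1 → L1 miss [-]
  1 | R B1 → L1 hit [-]
  2 | W B7 → L3 miss [D]
  3 | R B7 → L3 hit [D]
  4 | W B7 → L3 hit [D]
  5 | R B7 → L3 hit [D]
  6 | W B8 → L0 miss [D]
  7 | W B8 → L0 hit [D]
  8 | R B6 → L2 miss [-]
  9 | W B6 → L2 hit [D]
  10 | W B11 → L3 miss wb→B7 [D]
  11 | R B7 → L3 miss wb→B11 [-]
  12 | R B7 → L3 hit [-]
  13 | W B7 → L3 hit [D]
  14 | W B7 → L3 hit [D]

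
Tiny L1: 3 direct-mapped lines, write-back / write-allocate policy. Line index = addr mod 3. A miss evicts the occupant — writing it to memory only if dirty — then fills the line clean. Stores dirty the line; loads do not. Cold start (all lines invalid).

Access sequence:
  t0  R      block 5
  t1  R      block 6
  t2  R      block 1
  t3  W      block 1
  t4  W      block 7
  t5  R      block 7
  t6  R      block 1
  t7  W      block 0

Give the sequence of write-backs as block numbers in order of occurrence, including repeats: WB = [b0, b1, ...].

  0 | R B5 → L2 miss [-]
  1 | R B6 → L0 miss [-]
  2 | R B1 → L1 miss [-]
  3 | W B1 → L1 hit [D]
  4 | W B7 → L1 miss wb→B1 [D]
  5 | R B7 → L1 hit [D]
  6 | R B1 → L1 miss wb→B7 [-]
  7 | W B0 → L0 miss [D]

WB = [1, 7]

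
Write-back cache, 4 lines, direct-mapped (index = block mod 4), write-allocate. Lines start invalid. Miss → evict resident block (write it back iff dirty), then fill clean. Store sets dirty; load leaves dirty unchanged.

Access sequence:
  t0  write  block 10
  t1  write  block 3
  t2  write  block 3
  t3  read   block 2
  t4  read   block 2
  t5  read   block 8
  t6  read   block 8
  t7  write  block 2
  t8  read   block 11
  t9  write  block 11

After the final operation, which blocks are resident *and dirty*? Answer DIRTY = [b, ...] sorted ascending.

DIRTY = [2, 11]

0: W B10 → L2 miss [D]
1: W B3 → L3 miss [D]
2: W B3 → L3 hit [D]
3: R B2 → L2 miss wb→B10 [-]
4: R B2 → L2 hit [-]
5: R B8 → L0 miss [-]
6: R B8 → L0 hit [-]
7: W B2 → L2 hit [D]
8: R B11 → L3 miss wb→B3 [-]
9: W B11 → L3 hit [D]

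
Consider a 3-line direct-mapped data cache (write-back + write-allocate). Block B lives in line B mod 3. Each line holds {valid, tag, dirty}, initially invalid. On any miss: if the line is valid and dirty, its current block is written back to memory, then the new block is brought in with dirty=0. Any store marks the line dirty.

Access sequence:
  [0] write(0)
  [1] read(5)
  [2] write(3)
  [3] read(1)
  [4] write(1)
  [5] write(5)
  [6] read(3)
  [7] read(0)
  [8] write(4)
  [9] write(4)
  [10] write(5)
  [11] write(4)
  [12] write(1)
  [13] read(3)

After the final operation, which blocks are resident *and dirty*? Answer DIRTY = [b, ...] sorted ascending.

0: W B0 → L0 miss [D]
1: R B5 → L2 miss [-]
2: W B3 → L0 miss wb→B0 [D]
3: R B1 → L1 miss [-]
4: W B1 → L1 hit [D]
5: W B5 → L2 hit [D]
6: R B3 → L0 hit [D]
7: R B0 → L0 miss wb→B3 [-]
8: W B4 → L1 miss wb→B1 [D]
9: W B4 → L1 hit [D]
10: W B5 → L2 hit [D]
11: W B4 → L1 hit [D]
12: W B1 → L1 miss wb→B4 [D]
13: R B3 → L0 miss [-]

DIRTY = [1, 5]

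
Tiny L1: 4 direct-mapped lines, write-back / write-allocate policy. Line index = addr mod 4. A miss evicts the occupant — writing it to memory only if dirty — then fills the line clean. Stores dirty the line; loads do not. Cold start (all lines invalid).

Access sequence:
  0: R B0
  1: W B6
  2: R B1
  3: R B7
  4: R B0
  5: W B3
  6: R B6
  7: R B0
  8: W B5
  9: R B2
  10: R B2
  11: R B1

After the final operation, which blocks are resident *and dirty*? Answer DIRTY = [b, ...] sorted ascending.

0: R B0 → L0 miss [-]
1: W B6 → L2 miss [D]
2: R B1 → L1 miss [-]
3: R B7 → L3 miss [-]
4: R B0 → L0 hit [-]
5: W B3 → L3 miss [D]
6: R B6 → L2 hit [D]
7: R B0 → L0 hit [-]
8: W B5 → L1 miss [D]
9: R B2 → L2 miss wb→B6 [-]
10: R B2 → L2 hit [-]
11: R B1 → L1 miss wb→B5 [-]

DIRTY = [3]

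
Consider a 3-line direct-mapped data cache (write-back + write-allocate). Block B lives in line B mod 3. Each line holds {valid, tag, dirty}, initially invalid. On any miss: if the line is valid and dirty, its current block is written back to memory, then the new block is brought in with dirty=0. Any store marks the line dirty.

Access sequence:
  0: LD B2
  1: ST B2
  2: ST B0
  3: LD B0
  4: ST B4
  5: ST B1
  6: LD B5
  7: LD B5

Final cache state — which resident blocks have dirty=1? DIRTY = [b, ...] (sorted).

0: R B2 → L2 miss [-]
1: W B2 → L2 hit [D]
2: W B0 → L0 miss [D]
3: R B0 → L0 hit [D]
4: W B4 → L1 miss [D]
5: W B1 → L1 miss wb→B4 [D]
6: R B5 → L2 miss wb→B2 [-]
7: R B5 → L2 hit [-]

DIRTY = [0, 1]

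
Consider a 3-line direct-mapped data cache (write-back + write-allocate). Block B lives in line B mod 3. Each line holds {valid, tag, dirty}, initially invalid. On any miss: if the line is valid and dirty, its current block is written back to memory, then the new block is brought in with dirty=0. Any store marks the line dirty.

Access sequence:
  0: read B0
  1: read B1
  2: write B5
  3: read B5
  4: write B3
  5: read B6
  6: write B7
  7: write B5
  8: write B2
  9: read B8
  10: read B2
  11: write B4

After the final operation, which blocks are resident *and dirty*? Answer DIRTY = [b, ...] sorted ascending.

0: R B0 → L0 miss [-]
1: R B1 → L1 miss [-]
2: W B5 → L2 miss [D]
3: R B5 → L2 hit [D]
4: W B3 → L0 miss [D]
5: R B6 → L0 miss wb→B3 [-]
6: W B7 → L1 miss [D]
7: W B5 → L2 hit [D]
8: W B2 → L2 miss wb→B5 [D]
9: R B8 → L2 miss wb→B2 [-]
10: R B2 → L2 miss [-]
11: W B4 → L1 miss wb→B7 [D]

DIRTY = [4]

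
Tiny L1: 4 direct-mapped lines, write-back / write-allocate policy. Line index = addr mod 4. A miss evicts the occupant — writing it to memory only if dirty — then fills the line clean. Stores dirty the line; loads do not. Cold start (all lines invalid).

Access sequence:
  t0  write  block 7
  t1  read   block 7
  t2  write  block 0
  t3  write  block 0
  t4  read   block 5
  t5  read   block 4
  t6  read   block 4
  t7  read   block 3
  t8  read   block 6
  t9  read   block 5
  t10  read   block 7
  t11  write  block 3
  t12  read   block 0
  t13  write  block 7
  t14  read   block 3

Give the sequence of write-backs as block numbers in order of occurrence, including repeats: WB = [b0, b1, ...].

WB = [0, 7, 3, 7]

0: W B7 → L3 miss [D]
1: R B7 → L3 hit [D]
2: W B0 → L0 miss [D]
3: W B0 → L0 hit [D]
4: R B5 → L1 miss [-]
5: R B4 → L0 miss wb→B0 [-]
6: R B4 → L0 hit [-]
7: R B3 → L3 miss wb→B7 [-]
8: R B6 → L2 miss [-]
9: R B5 → L1 hit [-]
10: R B7 → L3 miss [-]
11: W B3 → L3 miss [D]
12: R B0 → L0 miss [-]
13: W B7 → L3 miss wb→B3 [D]
14: R B3 → L3 miss wb→B7 [-]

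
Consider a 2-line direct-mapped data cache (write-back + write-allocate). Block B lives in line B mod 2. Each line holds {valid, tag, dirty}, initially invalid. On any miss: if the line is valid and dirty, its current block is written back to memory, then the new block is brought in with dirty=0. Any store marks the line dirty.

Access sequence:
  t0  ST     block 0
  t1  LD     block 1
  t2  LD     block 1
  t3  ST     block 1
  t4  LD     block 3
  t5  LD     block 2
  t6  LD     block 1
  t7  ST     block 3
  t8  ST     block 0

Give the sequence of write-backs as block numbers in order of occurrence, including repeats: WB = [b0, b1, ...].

0: W B0 -> L0 miss  d=D]
1: R B1 -> L1 miss  d=-]
2: R B1 -> L1 hit  d=-]
3: W B1 -> L1 hit  d=D]
4: R B3 -> L1 miss wb->B1  d=-]
5: R B2 -> L0 miss wb->B0  d=-]
6: R B1 -> L1 miss  d=-]
7: W B3 -> L1 miss  d=D]
8: W B0 -> L0 miss  d=D]

WB = [1, 0]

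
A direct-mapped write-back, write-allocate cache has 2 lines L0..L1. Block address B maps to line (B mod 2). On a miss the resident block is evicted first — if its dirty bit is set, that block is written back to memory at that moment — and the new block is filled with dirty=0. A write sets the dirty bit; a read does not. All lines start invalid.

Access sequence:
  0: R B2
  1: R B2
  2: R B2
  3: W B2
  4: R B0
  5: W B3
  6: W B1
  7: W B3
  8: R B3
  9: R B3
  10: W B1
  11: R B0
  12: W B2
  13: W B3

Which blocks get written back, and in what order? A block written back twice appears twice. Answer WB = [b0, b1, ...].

0: R B2 -> L0 miss  d=-]
1: R B2 -> L0 hit  d=-]
2: R B2 -> L0 hit  d=-]
3: W B2 -> L0 hit  d=D]
4: R B0 -> L0 miss wb->B2  d=-]
5: W B3 -> L1 miss  d=D]
6: W B1 -> L1 miss wb->B3  d=D]
7: W B3 -> L1 miss wb->B1  d=D]
8: R B3 -> L1 hit  d=D]
9: R B3 -> L1 hit  d=D]
10: W B1 -> L1 miss wb->B3  d=D]
11: R B0 -> L0 hit  d=-]
12: W B2 -> L0 miss  d=D]
13: W B3 -> L1 miss wb->B1  d=D]

WB = [2, 3, 1, 3, 1]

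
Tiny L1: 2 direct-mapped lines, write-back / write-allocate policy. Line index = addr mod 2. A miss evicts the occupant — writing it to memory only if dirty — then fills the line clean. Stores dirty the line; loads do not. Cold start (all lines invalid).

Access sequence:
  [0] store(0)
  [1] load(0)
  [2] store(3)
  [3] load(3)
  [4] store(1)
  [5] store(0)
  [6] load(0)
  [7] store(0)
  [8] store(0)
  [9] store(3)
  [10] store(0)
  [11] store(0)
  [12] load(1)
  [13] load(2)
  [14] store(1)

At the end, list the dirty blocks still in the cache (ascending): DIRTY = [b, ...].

DIRTY = [1]

0: W B0 → L0 miss [D]
1: R B0 → L0 hit [D]
2: W B3 → L1 miss [D]
3: R B3 → L1 hit [D]
4: W B1 → L1 miss wb→B3 [D]
5: W B0 → L0 hit [D]
6: R B0 → L0 hit [D]
7: W B0 → L0 hit [D]
8: W B0 → L0 hit [D]
9: W B3 → L1 miss wb→B1 [D]
10: W B0 → L0 hit [D]
11: W B0 → L0 hit [D]
12: R B1 → L1 miss wb→B3 [-]
13: R B2 → L0 miss wb→B0 [-]
14: W B1 → L1 hit [D]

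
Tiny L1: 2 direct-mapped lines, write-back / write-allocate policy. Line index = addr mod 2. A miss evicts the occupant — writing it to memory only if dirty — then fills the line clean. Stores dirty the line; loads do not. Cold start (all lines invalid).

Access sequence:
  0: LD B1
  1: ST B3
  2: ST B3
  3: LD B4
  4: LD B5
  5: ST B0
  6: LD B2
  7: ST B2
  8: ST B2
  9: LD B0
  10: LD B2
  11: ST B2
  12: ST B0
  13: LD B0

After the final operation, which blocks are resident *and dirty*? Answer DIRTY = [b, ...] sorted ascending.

DIRTY = [0]

0: R B1 → L1 miss [-]
1: W B3 → L1 miss [D]
2: W B3 → L1 hit [D]
3: R B4 → L0 miss [-]
4: R B5 → L1 miss wb→B3 [-]
5: W B0 → L0 miss [D]
6: R B2 → L0 miss wb→B0 [-]
7: W B2 → L0 hit [D]
8: W B2 → L0 hit [D]
9: R B0 → L0 miss wb→B2 [-]
10: R B2 → L0 miss [-]
11: W B2 → L0 hit [D]
12: W B0 → L0 miss wb→B2 [D]
13: R B0 → L0 hit [D]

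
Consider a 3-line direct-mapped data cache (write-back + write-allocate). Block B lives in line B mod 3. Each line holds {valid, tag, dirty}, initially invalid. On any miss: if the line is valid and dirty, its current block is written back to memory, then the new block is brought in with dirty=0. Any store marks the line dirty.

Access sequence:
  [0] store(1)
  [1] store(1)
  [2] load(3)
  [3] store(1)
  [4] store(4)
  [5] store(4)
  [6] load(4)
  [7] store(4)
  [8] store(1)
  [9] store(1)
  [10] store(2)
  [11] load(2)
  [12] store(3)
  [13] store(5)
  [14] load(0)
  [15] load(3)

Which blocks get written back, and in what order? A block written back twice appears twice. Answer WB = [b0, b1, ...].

0: W B1 -> L1 miss  d=D]
1: W B1 -> L1 hit  d=D]
2: R B3 -> L0 miss  d=-]
3: W B1 -> L1 hit  d=D]
4: W B4 -> L1 miss wb->B1  d=D]
5: W B4 -> L1 hit  d=D]
6: R B4 -> L1 hit  d=D]
7: W B4 -> L1 hit  d=D]
8: W B1 -> L1 miss wb->B4  d=D]
9: W B1 -> L1 hit  d=D]
10: W B2 -> L2 miss  d=D]
11: R B2 -> L2 hit  d=D]
12: W B3 -> L0 hit  d=D]
13: W B5 -> L2 miss wb->B2  d=D]
14: R B0 -> L0 miss wb->B3  d=-]
15: R B3 -> L0 miss  d=-]

WB = [1, 4, 2, 3]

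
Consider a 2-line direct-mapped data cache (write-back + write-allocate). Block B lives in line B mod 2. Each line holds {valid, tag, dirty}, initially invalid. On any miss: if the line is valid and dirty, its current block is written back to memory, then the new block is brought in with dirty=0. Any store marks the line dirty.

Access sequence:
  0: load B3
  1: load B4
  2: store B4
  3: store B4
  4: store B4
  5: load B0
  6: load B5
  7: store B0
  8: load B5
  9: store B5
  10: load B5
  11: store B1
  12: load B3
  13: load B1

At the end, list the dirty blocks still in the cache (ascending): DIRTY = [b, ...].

DIRTY = [0]

  0 | R B3 → L1 miss [-]
  1 | R B4 → L0 miss [-]
  2 | W B4 → L0 hit [D]
  3 | W B4 → L0 hit [D]
  4 | W B4 → L0 hit [D]
  5 | R B0 → L0 miss wb→B4 [-]
  6 | R B5 → L1 miss [-]
  7 | W B0 → L0 hit [D]
  8 | R B5 → L1 hit [-]
  9 | W B5 → L1 hit [D]
  10 | R B5 → L1 hit [D]
  11 | W B1 → L1 miss wb→B5 [D]
  12 | R B3 → L1 miss wb→B1 [-]
  13 | R B1 → L1 miss [-]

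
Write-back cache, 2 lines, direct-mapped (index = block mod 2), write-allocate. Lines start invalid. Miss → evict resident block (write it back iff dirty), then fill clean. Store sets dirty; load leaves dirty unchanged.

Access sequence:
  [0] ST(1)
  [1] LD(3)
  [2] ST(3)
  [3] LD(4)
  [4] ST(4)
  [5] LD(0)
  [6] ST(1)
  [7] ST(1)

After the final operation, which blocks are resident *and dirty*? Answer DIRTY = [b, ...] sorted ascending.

  0 | W B1 → L1 miss [D]
  1 | R B3 → L1 miss wb→B1 [-]
  2 | W B3 → L1 hit [D]
  3 | R B4 → L0 miss [-]
  4 | W B4 → L0 hit [D]
  5 | R B0 → L0 miss wb→B4 [-]
  6 | W B1 → L1 miss wb→B3 [D]
  7 | W B1 → L1 hit [D]

DIRTY = [1]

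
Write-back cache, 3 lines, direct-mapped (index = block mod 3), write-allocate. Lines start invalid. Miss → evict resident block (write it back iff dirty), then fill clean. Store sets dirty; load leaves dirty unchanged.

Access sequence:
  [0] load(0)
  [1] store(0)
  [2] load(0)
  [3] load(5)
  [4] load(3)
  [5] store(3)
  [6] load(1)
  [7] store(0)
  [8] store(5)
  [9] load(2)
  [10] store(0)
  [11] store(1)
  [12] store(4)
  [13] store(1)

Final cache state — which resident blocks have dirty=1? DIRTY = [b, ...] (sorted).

0: R B0 → L0 miss [-]
1: W B0 → L0 hit [D]
2: R B0 → L0 hit [D]
3: R B5 → L2 miss [-]
4: R B3 → L0 miss wb→B0 [-]
5: W B3 → L0 hit [D]
6: R B1 → L1 miss [-]
7: W B0 → L0 miss wb→B3 [D]
8: W B5 → L2 hit [D]
9: R B2 → L2 miss wb→B5 [-]
10: W B0 → L0 hit [D]
11: W B1 → L1 hit [D]
12: W B4 → L1 miss wb→B1 [D]
13: W B1 → L1 miss wb→B4 [D]

DIRTY = [0, 1]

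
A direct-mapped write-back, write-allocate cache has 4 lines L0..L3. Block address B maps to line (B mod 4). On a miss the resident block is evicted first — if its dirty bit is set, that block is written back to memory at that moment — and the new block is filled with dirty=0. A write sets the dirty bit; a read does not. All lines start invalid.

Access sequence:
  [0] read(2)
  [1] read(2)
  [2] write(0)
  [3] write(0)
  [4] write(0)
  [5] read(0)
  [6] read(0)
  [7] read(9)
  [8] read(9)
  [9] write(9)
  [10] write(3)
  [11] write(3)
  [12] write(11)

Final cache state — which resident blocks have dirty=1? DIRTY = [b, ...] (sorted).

  0 | R B2 → L2 miss [-]
  1 | R B2 → L2 hit [-]
  2 | W B0 → L0 miss [D]
  3 | W B0 → L0 hit [D]
  4 | W B0 → L0 hit [D]
  5 | R B0 → L0 hit [D]
  6 | R B0 → L0 hit [D]
  7 | R B9 → L1 miss [-]
  8 | R B9 → L1 hit [-]
  9 | W B9 → L1 hit [D]
  10 | W B3 → L3 miss [D]
  11 | W B3 → L3 hit [D]
  12 | W B11 → L3 miss wb→B3 [D]

DIRTY = [0, 9, 11]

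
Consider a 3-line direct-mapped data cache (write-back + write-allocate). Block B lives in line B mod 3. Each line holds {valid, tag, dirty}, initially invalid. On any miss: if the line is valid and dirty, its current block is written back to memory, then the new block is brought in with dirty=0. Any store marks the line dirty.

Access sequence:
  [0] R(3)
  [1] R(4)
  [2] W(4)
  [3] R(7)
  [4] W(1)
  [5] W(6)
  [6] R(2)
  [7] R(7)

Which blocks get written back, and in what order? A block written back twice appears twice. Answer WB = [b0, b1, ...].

WB = [4, 1]

  0 | R B3 → L0 miss [-]
  1 | R B4 → L1 miss [-]
  2 | W B4 → L1 hit [D]
  3 | R B7 → L1 miss wb→B4 [-]
  4 | W B1 → L1 miss [D]
  5 | W B6 → L0 miss [D]
  6 | R B2 → L2 miss [-]
  7 | R B7 → L1 miss wb→B1 [-]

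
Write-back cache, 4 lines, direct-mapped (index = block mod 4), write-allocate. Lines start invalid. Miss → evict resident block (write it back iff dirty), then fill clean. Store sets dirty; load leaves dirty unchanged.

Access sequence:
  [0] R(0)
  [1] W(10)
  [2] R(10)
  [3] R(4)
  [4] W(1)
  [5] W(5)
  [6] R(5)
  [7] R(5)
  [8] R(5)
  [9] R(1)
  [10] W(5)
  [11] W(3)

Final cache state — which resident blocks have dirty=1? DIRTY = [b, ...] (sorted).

DIRTY = [3, 5, 10]

  0 | R B0 → L0 miss [-]
  1 | W B10 → L2 miss [D]
  2 | R B10 → L2 hit [D]
  3 | R B4 → L0 miss [-]
  4 | W B1 → L1 miss [D]
  5 | W B5 → L1 miss wb→B1 [D]
  6 | R B5 → L1 hit [D]
  7 | R B5 → L1 hit [D]
  8 | R B5 → L1 hit [D]
  9 | R B1 → L1 miss wb→B5 [-]
  10 | W B5 → L1 miss [D]
  11 | W B3 → L3 miss [D]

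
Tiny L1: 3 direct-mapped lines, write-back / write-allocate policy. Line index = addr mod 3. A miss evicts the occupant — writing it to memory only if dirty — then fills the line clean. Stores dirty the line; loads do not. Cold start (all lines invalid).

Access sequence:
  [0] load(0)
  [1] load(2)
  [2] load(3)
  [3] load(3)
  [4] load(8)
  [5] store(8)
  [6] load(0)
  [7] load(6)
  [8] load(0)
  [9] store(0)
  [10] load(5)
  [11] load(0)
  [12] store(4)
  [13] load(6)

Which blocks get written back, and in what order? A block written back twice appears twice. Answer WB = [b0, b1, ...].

  0 | R B0 → L0 miss [-]
  1 | R B2 → L2 miss [-]
  2 | R B3 → L0 miss [-]
  3 | R B3 → L0 hit [-]
  4 | R B8 → L2 miss [-]
  5 | W B8 → L2 hit [D]
  6 | R B0 → L0 miss [-]
  7 | R B6 → L0 miss [-]
  8 | R B0 → L0 miss [-]
  9 | W B0 → L0 hit [D]
  10 | R B5 → L2 miss wb→B8 [-]
  11 | R B0 → L0 hit [D]
  12 | W B4 → L1 miss [D]
  13 | R B6 → L0 miss wb→B0 [-]

WB = [8, 0]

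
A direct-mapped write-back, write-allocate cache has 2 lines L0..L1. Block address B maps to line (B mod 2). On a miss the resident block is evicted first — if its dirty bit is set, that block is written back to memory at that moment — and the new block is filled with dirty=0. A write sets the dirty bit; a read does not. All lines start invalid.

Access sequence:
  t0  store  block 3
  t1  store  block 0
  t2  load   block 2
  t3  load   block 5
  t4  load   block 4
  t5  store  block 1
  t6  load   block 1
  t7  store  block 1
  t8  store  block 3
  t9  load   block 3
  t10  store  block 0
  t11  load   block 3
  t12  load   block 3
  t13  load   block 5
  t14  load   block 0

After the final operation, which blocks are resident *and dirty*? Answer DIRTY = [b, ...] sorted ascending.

  0 | W B3 → L1 miss [D]
  1 | W B0 → L0 miss [D]
  2 | R B2 → L0 miss wb→B0 [-]
  3 | R B5 → L1 miss wb→B3 [-]
  4 | R B4 → L0 miss [-]
  5 | W B1 → L1 miss [D]
  6 | R B1 → L1 hit [D]
  7 | W B1 → L1 hit [D]
  8 | W B3 → L1 miss wb→B1 [D]
  9 | R B3 → L1 hit [D]
  10 | W B0 → L0 miss [D]
  11 | R B3 → L1 hit [D]
  12 | R B3 → L1 hit [D]
  13 | R B5 → L1 miss wb→B3 [-]
  14 | R B0 → L0 hit [D]

DIRTY = [0]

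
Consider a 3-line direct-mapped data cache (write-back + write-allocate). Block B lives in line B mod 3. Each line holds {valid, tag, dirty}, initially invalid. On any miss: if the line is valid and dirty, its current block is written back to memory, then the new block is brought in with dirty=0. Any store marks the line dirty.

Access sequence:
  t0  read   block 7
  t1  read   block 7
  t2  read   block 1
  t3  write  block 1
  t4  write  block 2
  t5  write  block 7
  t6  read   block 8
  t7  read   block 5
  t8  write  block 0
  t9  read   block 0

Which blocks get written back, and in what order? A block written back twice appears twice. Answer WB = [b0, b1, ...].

WB = [1, 2]

  0 | R B7 → L1 miss [-]
  1 | R B7 → L1 hit [-]
  2 | R B1 → L1 miss [-]
  3 | W B1 → L1 hit [D]
  4 | W B2 → L2 miss [D]
  5 | W B7 → L1 miss wb→B1 [D]
  6 | R B8 → L2 miss wb→B2 [-]
  7 | R B5 → L2 miss [-]
  8 | W B0 → L0 miss [D]
  9 | R B0 → L0 hit [D]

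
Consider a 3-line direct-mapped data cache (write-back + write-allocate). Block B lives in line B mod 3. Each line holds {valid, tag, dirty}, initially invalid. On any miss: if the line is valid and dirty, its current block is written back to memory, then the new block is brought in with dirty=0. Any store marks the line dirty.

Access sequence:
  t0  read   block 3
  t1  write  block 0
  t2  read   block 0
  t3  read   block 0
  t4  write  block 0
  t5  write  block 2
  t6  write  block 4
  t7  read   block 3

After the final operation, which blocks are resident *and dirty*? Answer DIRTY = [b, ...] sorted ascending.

0: R B3 → L0 miss [-]
1: W B0 → L0 miss [D]
2: R B0 → L0 hit [D]
3: R B0 → L0 hit [D]
4: W B0 → L0 hit [D]
5: W B2 → L2 miss [D]
6: W B4 → L1 miss [D]
7: R B3 → L0 miss wb→B0 [-]

DIRTY = [2, 4]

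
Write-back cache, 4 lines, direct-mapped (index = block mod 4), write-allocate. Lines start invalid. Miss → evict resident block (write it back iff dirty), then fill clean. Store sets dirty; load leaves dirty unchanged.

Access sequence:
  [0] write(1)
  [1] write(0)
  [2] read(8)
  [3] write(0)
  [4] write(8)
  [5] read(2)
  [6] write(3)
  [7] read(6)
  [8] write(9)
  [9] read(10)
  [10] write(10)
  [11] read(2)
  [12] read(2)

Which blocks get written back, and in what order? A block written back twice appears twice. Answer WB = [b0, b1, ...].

0: W B1 -> L1 miss  d=D]
1: W B0 -> L0 miss  d=D]
2: R B8 -> L0 miss wb->B0  d=-]
3: W B0 -> L0 miss  d=D]
4: W B8 -> L0 miss wb->B0  d=D]
5: R B2 -> L2 miss  d=-]
6: W B3 -> L3 miss  d=D]
7: R B6 -> L2 miss  d=-]
8: W B9 -> L1 miss wb->B1  d=D]
9: R B10 -> L2 miss  d=-]
10: W B10 -> L2 hit  d=D]
11: R B2 -> L2 miss wb->B10  d=-]
12: R B2 -> L2 hit  d=-]

WB = [0, 0, 1, 10]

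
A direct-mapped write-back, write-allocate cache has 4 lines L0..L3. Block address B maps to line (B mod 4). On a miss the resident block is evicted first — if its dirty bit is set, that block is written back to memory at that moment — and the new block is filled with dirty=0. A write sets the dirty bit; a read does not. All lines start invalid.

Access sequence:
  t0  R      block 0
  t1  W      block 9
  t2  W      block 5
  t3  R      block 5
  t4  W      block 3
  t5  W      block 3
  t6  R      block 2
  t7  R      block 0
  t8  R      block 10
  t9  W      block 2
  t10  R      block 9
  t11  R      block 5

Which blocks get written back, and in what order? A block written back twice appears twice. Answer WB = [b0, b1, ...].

0: R B0 → L0 miss [-]
1: W B9 → L1 miss [D]
2: W B5 → L1 miss wb→B9 [D]
3: R B5 → L1 hit [D]
4: W B3 → L3 miss [D]
5: W B3 → L3 hit [D]
6: R B2 → L2 miss [-]
7: R B0 → L0 hit [-]
8: R B10 → L2 miss [-]
9: W B2 → L2 miss [D]
10: R B9 → L1 miss wb→B5 [-]
11: R B5 → L1 miss [-]

WB = [9, 5]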